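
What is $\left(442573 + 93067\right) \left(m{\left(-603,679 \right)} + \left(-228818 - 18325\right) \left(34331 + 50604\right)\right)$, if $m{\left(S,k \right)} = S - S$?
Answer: $-11243667825226200$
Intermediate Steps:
$m{\left(S,k \right)} = 0$
$\left(442573 + 93067\right) \left(m{\left(-603,679 \right)} + \left(-228818 - 18325\right) \left(34331 + 50604\right)\right) = \left(442573 + 93067\right) \left(0 + \left(-228818 - 18325\right) \left(34331 + 50604\right)\right) = 535640 \left(0 - 20991090705\right) = 535640 \left(-20991090705\right) = -11243667825226200$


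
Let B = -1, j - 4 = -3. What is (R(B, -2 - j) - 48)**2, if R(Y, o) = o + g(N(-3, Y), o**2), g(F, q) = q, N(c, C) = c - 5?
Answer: 1764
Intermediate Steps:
j = 1 (j = 4 - 3 = 1)
N(c, C) = -5 + c
R(Y, o) = o + o**2
(R(B, -2 - j) - 48)**2 = ((-2 - 1*1)*(1 + (-2 - 1*1)) - 48)**2 = ((-2 - 1)*(1 + (-2 - 1)) - 48)**2 = (-3*(1 - 3) - 48)**2 = (-3*(-2) - 48)**2 = (6 - 48)**2 = (-42)**2 = 1764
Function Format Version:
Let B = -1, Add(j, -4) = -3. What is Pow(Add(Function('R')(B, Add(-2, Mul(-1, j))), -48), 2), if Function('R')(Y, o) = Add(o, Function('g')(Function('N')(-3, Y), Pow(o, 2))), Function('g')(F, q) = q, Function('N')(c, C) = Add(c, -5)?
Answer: 1764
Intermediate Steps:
j = 1 (j = Add(4, -3) = 1)
Function('N')(c, C) = Add(-5, c)
Function('R')(Y, o) = Add(o, Pow(o, 2))
Pow(Add(Function('R')(B, Add(-2, Mul(-1, j))), -48), 2) = Pow(Add(Mul(Add(-2, Mul(-1, 1)), Add(1, Add(-2, Mul(-1, 1)))), -48), 2) = Pow(Add(Mul(Add(-2, -1), Add(1, Add(-2, -1))), -48), 2) = Pow(Add(Mul(-3, Add(1, -3)), -48), 2) = Pow(Add(Mul(-3, -2), -48), 2) = Pow(Add(6, -48), 2) = Pow(-42, 2) = 1764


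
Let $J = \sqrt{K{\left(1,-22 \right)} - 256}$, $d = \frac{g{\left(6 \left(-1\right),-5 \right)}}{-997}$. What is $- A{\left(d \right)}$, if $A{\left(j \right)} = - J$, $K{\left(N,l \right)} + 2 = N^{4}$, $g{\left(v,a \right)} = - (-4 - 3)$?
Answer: $i \sqrt{257} \approx 16.031 i$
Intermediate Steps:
$g{\left(v,a \right)} = 7$ ($g{\left(v,a \right)} = \left(-1\right) \left(-7\right) = 7$)
$K{\left(N,l \right)} = -2 + N^{4}$
$d = - \frac{7}{997}$ ($d = \frac{7}{-997} = 7 \left(- \frac{1}{997}\right) = - \frac{7}{997} \approx -0.0070211$)
$J = i \sqrt{257}$ ($J = \sqrt{\left(-2 + 1^{4}\right) - 256} = \sqrt{\left(-2 + 1\right) - 256} = \sqrt{-1 - 256} = \sqrt{-257} = i \sqrt{257} \approx 16.031 i$)
$A{\left(j \right)} = - i \sqrt{257}$
$- A{\left(d \right)} = - \left(-1\right) i \sqrt{257} = i \sqrt{257}$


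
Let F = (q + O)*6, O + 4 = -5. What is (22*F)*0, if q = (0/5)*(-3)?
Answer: 0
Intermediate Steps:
O = -9 (O = -4 - 5 = -9)
q = 0 (q = (0*(⅕))*(-3) = 0*(-3) = 0)
F = -54 (F = (0 - 9)*6 = -9*6 = -54)
(22*F)*0 = (22*(-54))*0 = -1188*0 = 0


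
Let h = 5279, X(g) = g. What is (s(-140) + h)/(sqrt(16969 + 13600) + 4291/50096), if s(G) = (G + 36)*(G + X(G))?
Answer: -1056353662352/10959460815889 + 86328047421184*sqrt(30569)/76716225711223 ≈ 196.65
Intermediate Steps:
s(G) = 2*G*(36 + G) (s(G) = (G + 36)*(G + G) = (36 + G)*(2*G) = 2*G*(36 + G))
(s(-140) + h)/(sqrt(16969 + 13600) + 4291/50096) = (2*(-140)*(36 - 140) + 5279)/(sqrt(16969 + 13600) + 4291/50096) = (2*(-140)*(-104) + 5279)/(sqrt(30569) + 4291*(1/50096)) = (29120 + 5279)/(sqrt(30569) + 4291/50096) = 34399/(4291/50096 + sqrt(30569))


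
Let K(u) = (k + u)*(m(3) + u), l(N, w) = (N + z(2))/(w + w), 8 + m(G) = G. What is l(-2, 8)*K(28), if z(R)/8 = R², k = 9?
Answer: 12765/8 ≈ 1595.6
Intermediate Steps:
m(G) = -8 + G
z(R) = 8*R²
l(N, w) = (32 + N)/(2*w) (l(N, w) = (N + 8*2²)/(w + w) = (N + 8*4)/((2*w)) = (N + 32)*(1/(2*w)) = (32 + N)*(1/(2*w)) = (32 + N)/(2*w))
K(u) = (-5 + u)*(9 + u) (K(u) = (9 + u)*((-8 + 3) + u) = (9 + u)*(-5 + u) = (-5 + u)*(9 + u))
l(-2, 8)*K(28) = ((½)*(32 - 2)/8)*(-45 + 28² + 4*28) = ((½)*(⅛)*30)*(-45 + 784 + 112) = (15/8)*851 = 12765/8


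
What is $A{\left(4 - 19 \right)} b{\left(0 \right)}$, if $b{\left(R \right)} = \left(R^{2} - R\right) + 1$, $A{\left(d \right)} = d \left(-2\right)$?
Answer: $30$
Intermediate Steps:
$A{\left(d \right)} = - 2 d$
$b{\left(R \right)} = 1 + R^{2} - R$
$A{\left(4 - 19 \right)} b{\left(0 \right)} = - 2 \left(4 - 19\right) \left(1 + 0^{2} - 0\right) = \left(-2\right) \left(-15\right) \left(1 + 0 + 0\right) = 30 \cdot 1 = 30$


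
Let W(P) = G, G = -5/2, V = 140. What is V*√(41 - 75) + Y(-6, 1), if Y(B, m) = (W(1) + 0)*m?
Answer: -5/2 + 140*I*√34 ≈ -2.5 + 816.33*I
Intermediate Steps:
G = -5/2 (G = -5*½ = -5/2 ≈ -2.5000)
W(P) = -5/2
Y(B, m) = -5*m/2 (Y(B, m) = (-5/2 + 0)*m = -5*m/2)
V*√(41 - 75) + Y(-6, 1) = 140*√(41 - 75) - 5/2*1 = 140*√(-34) - 5/2 = 140*(I*√34) - 5/2 = 140*I*√34 - 5/2 = -5/2 + 140*I*√34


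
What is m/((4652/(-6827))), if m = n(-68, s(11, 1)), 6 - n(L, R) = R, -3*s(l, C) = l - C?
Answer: -47789/3489 ≈ -13.697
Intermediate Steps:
s(l, C) = -l/3 + C/3 (s(l, C) = -(l - C)/3 = -l/3 + C/3)
n(L, R) = 6 - R
m = 28/3 (m = 6 - (-⅓*11 + (⅓)*1) = 6 - (-11/3 + ⅓) = 6 - 1*(-10/3) = 6 + 10/3 = 28/3 ≈ 9.3333)
m/((4652/(-6827))) = 28/(3*((4652/(-6827)))) = 28/(3*((4652*(-1/6827)))) = 28/(3*(-4652/6827)) = (28/3)*(-6827/4652) = -47789/3489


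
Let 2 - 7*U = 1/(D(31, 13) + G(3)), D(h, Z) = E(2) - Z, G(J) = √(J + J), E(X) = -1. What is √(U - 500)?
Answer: √(-342797 + 24486*√6)/(7*√(14 - √6)) ≈ 22.354*I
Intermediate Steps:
G(J) = √2*√J (G(J) = √(2*J) = √2*√J)
D(h, Z) = -1 - Z
U = 2/7 - 1/(7*(-14 + √6)) (U = 2/7 - 1/(7*((-1 - 1*13) + √2*√3)) = 2/7 - 1/(7*((-1 - 13) + √6)) = 2/7 - 1/(7*(-14 + √6)) ≈ 0.29808)
√(U - 500) = √((197/665 + √6/1330) - 500) = √(-332303/665 + √6/1330)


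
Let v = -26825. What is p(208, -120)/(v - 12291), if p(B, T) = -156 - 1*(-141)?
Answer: 15/39116 ≈ 0.00038347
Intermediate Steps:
p(B, T) = -15 (p(B, T) = -156 + 141 = -15)
p(208, -120)/(v - 12291) = -15/(-26825 - 12291) = -15/(-39116) = -15*(-1/39116) = 15/39116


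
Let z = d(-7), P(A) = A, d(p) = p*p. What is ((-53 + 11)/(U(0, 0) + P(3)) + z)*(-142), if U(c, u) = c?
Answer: -4970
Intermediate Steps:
d(p) = p²
z = 49 (z = (-7)² = 49)
((-53 + 11)/(U(0, 0) + P(3)) + z)*(-142) = ((-53 + 11)/(0 + 3) + 49)*(-142) = (-42/3 + 49)*(-142) = (-42*⅓ + 49)*(-142) = (-14 + 49)*(-142) = 35*(-142) = -4970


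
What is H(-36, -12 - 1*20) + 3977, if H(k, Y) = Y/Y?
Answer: 3978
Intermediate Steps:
H(k, Y) = 1
H(-36, -12 - 1*20) + 3977 = 1 + 3977 = 3978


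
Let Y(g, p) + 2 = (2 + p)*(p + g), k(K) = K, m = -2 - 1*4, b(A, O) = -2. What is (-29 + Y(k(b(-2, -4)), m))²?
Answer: 1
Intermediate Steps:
m = -6 (m = -2 - 4 = -6)
Y(g, p) = -2 + (2 + p)*(g + p) (Y(g, p) = -2 + (2 + p)*(p + g) = -2 + (2 + p)*(g + p))
(-29 + Y(k(b(-2, -4)), m))² = (-29 + (-2 + (-6)² + 2*(-2) + 2*(-6) - 2*(-6)))² = (-29 + (-2 + 36 - 4 - 12 + 12))² = (-29 + 30)² = 1² = 1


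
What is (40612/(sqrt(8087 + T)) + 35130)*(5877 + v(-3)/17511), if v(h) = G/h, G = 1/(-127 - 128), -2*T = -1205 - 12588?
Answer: 184380489931952/893061 + 245945623632544*sqrt(59934)/30879644985 ≈ 2.0841e+8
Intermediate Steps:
T = 13793/2 (T = -(-1205 - 12588)/2 = -1/2*(-13793) = 13793/2 ≈ 6896.5)
G = -1/255 (G = 1/(-255) = -1/255 ≈ -0.0039216)
v(h) = -1/(255*h)
(40612/(sqrt(8087 + T)) + 35130)*(5877 + v(-3)/17511) = (40612/(sqrt(8087 + 13793/2)) + 35130)*(5877 - 1/255/(-3)/17511) = (40612/(sqrt(29967/2)) + 35130)*(5877 - 1/255*(-1/3)*(1/17511)) = (40612/((sqrt(59934)/2)) + 35130)*(5877 + (1/765)*(1/17511)) = (40612*(sqrt(59934)/29967) + 35130)*(5877 + 1/13395915) = (40612*sqrt(59934)/29967 + 35130)*(78727792456/13395915) = (35130 + 40612*sqrt(59934)/29967)*(78727792456/13395915) = 184380489931952/893061 + 245945623632544*sqrt(59934)/30879644985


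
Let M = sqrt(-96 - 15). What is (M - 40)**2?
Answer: (40 - I*sqrt(111))**2 ≈ 1489.0 - 842.85*I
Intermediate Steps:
M = I*sqrt(111) (M = sqrt(-111) = I*sqrt(111) ≈ 10.536*I)
(M - 40)**2 = (I*sqrt(111) - 40)**2 = (-40 + I*sqrt(111))**2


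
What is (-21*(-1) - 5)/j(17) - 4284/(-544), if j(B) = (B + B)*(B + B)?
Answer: 18239/2312 ≈ 7.8888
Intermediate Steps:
j(B) = 4*B² (j(B) = (2*B)*(2*B) = 4*B²)
(-21*(-1) - 5)/j(17) - 4284/(-544) = (-21*(-1) - 5)/((4*17²)) - 4284/(-544) = (21 - 5)/((4*289)) - 4284*(-1/544) = 16/1156 + 63/8 = 16*(1/1156) + 63/8 = 4/289 + 63/8 = 18239/2312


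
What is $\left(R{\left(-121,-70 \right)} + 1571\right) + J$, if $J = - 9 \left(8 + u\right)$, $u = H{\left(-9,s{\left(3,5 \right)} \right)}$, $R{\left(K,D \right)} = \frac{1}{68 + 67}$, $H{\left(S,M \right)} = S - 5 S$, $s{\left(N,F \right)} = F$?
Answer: $\frac{158626}{135} \approx 1175.0$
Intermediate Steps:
$H{\left(S,M \right)} = - 4 S$
$R{\left(K,D \right)} = \frac{1}{135}$
$u = 36$ ($u = \left(-4\right) \left(-9\right) = 36$)
$J = -396$ ($J = - 9 \left(8 + 36\right) = \left(-9\right) 44 = -396$)
$\left(R{\left(-121,-70 \right)} + 1571\right) + J = \left(\frac{1}{135} + 1571\right) - 396 = \frac{212086}{135} - 396 = \frac{158626}{135}$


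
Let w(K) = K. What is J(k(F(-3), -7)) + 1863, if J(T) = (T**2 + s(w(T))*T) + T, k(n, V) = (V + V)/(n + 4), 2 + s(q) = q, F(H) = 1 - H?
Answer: 14967/8 ≈ 1870.9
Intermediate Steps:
s(q) = -2 + q
k(n, V) = 2*V/(4 + n) (k(n, V) = (2*V)/(4 + n) = 2*V/(4 + n))
J(T) = T + T**2 + T*(-2 + T) (J(T) = (T**2 + (-2 + T)*T) + T = (T**2 + T*(-2 + T)) + T = T + T**2 + T*(-2 + T))
J(k(F(-3), -7)) + 1863 = (2*(-7)/(4 + (1 - 1*(-3))))*(-1 + 2*(2*(-7)/(4 + (1 - 1*(-3))))) + 1863 = (2*(-7)/(4 + (1 + 3)))*(-1 + 2*(2*(-7)/(4 + (1 + 3)))) + 1863 = (2*(-7)/(4 + 4))*(-1 + 2*(2*(-7)/(4 + 4))) + 1863 = (2*(-7)/8)*(-1 + 2*(2*(-7)/8)) + 1863 = (2*(-7)*(1/8))*(-1 + 2*(2*(-7)*(1/8))) + 1863 = -7*(-1 + 2*(-7/4))/4 + 1863 = -7*(-1 - 7/2)/4 + 1863 = -7/4*(-9/2) + 1863 = 63/8 + 1863 = 14967/8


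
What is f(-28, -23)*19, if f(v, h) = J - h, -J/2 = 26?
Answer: -551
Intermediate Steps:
J = -52 (J = -2*26 = -52)
f(v, h) = -52 - h
f(-28, -23)*19 = (-52 - 1*(-23))*19 = (-52 + 23)*19 = -29*19 = -551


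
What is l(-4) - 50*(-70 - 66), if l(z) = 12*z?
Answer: 6752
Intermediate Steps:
l(-4) - 50*(-70 - 66) = 12*(-4) - 50*(-70 - 66) = -48 - 50*(-136) = -48 + 6800 = 6752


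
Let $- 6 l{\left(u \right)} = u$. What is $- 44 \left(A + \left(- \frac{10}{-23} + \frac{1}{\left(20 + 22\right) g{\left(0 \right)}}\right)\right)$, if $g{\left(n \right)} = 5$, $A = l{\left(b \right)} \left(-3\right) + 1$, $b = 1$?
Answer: $- \frac{206096}{2415} \approx -85.34$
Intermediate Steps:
$l{\left(u \right)} = - \frac{u}{6}$
$A = \frac{3}{2}$ ($A = \left(- \frac{1}{6}\right) 1 \left(-3\right) + 1 = \left(- \frac{1}{6}\right) \left(-3\right) + 1 = \frac{1}{2} + 1 = \frac{3}{2} \approx 1.5$)
$- 44 \left(A + \left(- \frac{10}{-23} + \frac{1}{\left(20 + 22\right) g{\left(0 \right)}}\right)\right) = - 44 \left(\frac{3}{2} + \left(- \frac{10}{-23} + \frac{1}{\left(20 + 22\right) 5}\right)\right) = - 44 \left(\frac{3}{2} + \left(\left(-10\right) \left(- \frac{1}{23}\right) + \frac{1}{42} \cdot \frac{1}{5}\right)\right) = - 44 \left(\frac{3}{2} + \left(\frac{10}{23} + \frac{1}{42} \cdot \frac{1}{5}\right)\right) = - 44 \left(\frac{3}{2} + \left(\frac{10}{23} + \frac{1}{210}\right)\right) = - 44 \left(\frac{3}{2} + \frac{2123}{4830}\right) = \left(-44\right) \frac{4684}{2415} = - \frac{206096}{2415}$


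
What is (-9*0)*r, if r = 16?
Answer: 0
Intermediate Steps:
(-9*0)*r = -9*0*16 = 0*16 = 0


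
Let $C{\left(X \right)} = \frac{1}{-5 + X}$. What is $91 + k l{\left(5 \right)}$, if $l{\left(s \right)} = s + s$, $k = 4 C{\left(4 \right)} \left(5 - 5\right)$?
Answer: $91$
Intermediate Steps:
$k = 0$ ($k = \frac{4}{-5 + 4} \left(5 - 5\right) = \frac{4}{-1} \left(5 - 5\right) = 4 \left(-1\right) 0 = \left(-4\right) 0 = 0$)
$l{\left(s \right)} = 2 s$
$91 + k l{\left(5 \right)} = 91 + 0 \cdot 2 \cdot 5 = 91 + 0 \cdot 10 = 91 + 0 = 91$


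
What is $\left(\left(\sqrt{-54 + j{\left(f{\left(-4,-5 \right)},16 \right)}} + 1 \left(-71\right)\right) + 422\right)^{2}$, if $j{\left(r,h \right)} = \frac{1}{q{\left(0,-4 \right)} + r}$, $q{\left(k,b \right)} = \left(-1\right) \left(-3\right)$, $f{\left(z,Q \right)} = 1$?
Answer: $\frac{\left(702 + i \sqrt{215}\right)^{2}}{4} \approx 1.2315 \cdot 10^{5} + 5146.7 i$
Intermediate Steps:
$q{\left(k,b \right)} = 3$
$j{\left(r,h \right)} = \frac{1}{3 + r}$
$\left(\left(\sqrt{-54 + j{\left(f{\left(-4,-5 \right)},16 \right)}} + 1 \left(-71\right)\right) + 422\right)^{2} = \left(\left(\sqrt{-54 + \frac{1}{3 + 1}} + 1 \left(-71\right)\right) + 422\right)^{2} = \left(\left(\sqrt{-54 + \frac{1}{4}} - 71\right) + 422\right)^{2} = \left(\left(\sqrt{- \frac{215}{4}} - 71\right) + 422\right)^{2} = \left(\left(\frac{i \sqrt{215}}{2} - 71\right) + 422\right)^{2} = \left(\left(-71 + \frac{i \sqrt{215}}{2}\right) + 422\right)^{2} = \left(351 + \frac{i \sqrt{215}}{2}\right)^{2}$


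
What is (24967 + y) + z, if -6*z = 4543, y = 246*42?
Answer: 207251/6 ≈ 34542.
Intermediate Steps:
y = 10332
z = -4543/6 (z = -⅙*4543 = -4543/6 ≈ -757.17)
(24967 + y) + z = (24967 + 10332) - 4543/6 = 35299 - 4543/6 = 207251/6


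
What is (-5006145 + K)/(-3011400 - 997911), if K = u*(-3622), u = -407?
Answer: 3531991/4009311 ≈ 0.88095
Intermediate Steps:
K = 1474154 (K = -407*(-3622) = 1474154)
(-5006145 + K)/(-3011400 - 997911) = (-5006145 + 1474154)/(-3011400 - 997911) = -3531991/(-4009311) = -3531991*(-1/4009311) = 3531991/4009311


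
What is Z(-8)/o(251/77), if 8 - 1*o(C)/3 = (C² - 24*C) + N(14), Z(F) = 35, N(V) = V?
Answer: 207515/1095819 ≈ 0.18937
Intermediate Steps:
o(C) = -18 - 3*C² + 72*C (o(C) = 24 - 3*((C² - 24*C) + 14) = 24 - 3*(14 + C² - 24*C) = 24 + (-42 - 3*C² + 72*C) = -18 - 3*C² + 72*C)
Z(-8)/o(251/77) = 35/(-18 - 3*(251/77)² + 72*(251/77)) = 35/(-18 - 3*63001/5929 + 18072/77) = 35/(-18 - 189003/5929 + 18072/77) = 35/(1095819/5929) = 35*(5929/1095819) = 207515/1095819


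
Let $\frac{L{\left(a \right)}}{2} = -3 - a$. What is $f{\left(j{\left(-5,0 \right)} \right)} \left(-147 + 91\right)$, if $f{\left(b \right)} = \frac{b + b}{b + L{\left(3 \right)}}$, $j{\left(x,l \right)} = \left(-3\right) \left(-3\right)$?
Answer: $336$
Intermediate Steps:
$j{\left(x,l \right)} = 9$
$L{\left(a \right)} = -6 - 2 a$ ($L{\left(a \right)} = 2 \left(-3 - a\right) = -6 - 2 a$)
$f{\left(b \right)} = \frac{2 b}{-12 + b}$ ($f{\left(b \right)} = \frac{b + b}{b - 12} = \frac{2 b}{b - 12} = \frac{2 b}{-12 + b}$)
$f{\left(j{\left(-5,0 \right)} \right)} \left(-147 + 91\right) = 2 \cdot 9 \frac{1}{-12 + 9} \left(-147 + 91\right) = 2 \cdot 9 \frac{1}{-3} \left(-56\right) = 2 \cdot 9 \left(- \frac{1}{3}\right) \left(-56\right) = \left(-6\right) \left(-56\right) = 336$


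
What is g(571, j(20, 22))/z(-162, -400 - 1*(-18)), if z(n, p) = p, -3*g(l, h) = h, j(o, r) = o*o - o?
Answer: 190/573 ≈ 0.33159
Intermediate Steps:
j(o, r) = o² - o
g(l, h) = -h/3
g(571, j(20, 22))/z(-162, -400 - 1*(-18)) = (-20*(-1 + 20)/3)/(-400 - 1*(-18)) = (-20*19/3)/(-400 + 18) = -⅓*380/(-382) = -380/3*(-1/382) = 190/573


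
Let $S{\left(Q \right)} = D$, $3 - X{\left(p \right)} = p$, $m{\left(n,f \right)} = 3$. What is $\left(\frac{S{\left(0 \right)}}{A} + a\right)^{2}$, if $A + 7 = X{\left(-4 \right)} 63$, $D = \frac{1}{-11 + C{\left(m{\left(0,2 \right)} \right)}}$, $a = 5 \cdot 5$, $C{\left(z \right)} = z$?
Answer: $\frac{7534066401}{12054784} \approx 624.99$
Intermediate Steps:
$X{\left(p \right)} = 3 - p$
$a = 25$
$D = - \frac{1}{8}$ ($D = \frac{1}{-11 + 3} = \frac{1}{-8} = - \frac{1}{8} \approx -0.125$)
$S{\left(Q \right)} = - \frac{1}{8}$
$A = 434$ ($A = -7 + \left(3 - -4\right) 63 = -7 + \left(3 + 4\right) 63 = -7 + 7 \cdot 63 = -7 + 441 = 434$)
$\left(\frac{S{\left(0 \right)}}{A} + a\right)^{2} = \left(- \frac{1}{8 \cdot 434} + 25\right)^{2} = \left(\left(- \frac{1}{8}\right) \frac{1}{434} + 25\right)^{2} = \left(- \frac{1}{3472} + 25\right)^{2} = \left(\frac{86799}{3472}\right)^{2} = \frac{7534066401}{12054784}$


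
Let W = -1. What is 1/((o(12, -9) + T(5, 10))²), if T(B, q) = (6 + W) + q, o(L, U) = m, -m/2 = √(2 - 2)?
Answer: 1/225 ≈ 0.0044444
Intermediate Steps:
m = 0 (m = -2*√(2 - 2) = -2*√0 = -2*0 = 0)
o(L, U) = 0
T(B, q) = 5 + q (T(B, q) = (6 - 1) + q = 5 + q)
1/((o(12, -9) + T(5, 10))²) = 1/((0 + (5 + 10))²) = 1/((0 + 15)²) = 1/(15²) = 1/225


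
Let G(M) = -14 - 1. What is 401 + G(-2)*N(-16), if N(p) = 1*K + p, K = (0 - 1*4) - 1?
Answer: 716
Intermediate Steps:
K = -5 (K = (0 - 4) - 1 = -4 - 1 = -5)
G(M) = -15
N(p) = -5 + p (N(p) = 1*(-5) + p = -5 + p)
401 + G(-2)*N(-16) = 401 - 15*(-5 - 16) = 401 - 15*(-21) = 401 + 315 = 716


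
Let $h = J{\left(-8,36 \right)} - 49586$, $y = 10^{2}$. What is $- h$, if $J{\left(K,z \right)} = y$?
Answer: $49486$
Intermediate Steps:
$y = 100$
$J{\left(K,z \right)} = 100$
$h = -49486$ ($h = 100 - 49586 = -49486$)
$- h = \left(-1\right) \left(-49486\right) = 49486$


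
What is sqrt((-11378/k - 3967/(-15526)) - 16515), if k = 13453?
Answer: I*sqrt(720529136988601976266)/208871278 ≈ 128.51*I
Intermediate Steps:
sqrt((-11378/k - 3967/(-15526)) - 16515) = sqrt((-11378/13453 - 3967/(-15526)) - 16515) = sqrt((-11378*1/13453 - 3967*(-1/15526)) - 16515) = sqrt((-11378/13453 + 3967/15526) - 16515) = sqrt(-123286777/208871278 - 16515) = sqrt(-3449632442947/208871278) = I*sqrt(720529136988601976266)/208871278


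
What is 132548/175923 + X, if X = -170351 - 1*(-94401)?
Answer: -13361219302/175923 ≈ -75949.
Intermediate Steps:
X = -75950 (X = -170351 + 94401 = -75950)
132548/175923 + X = 132548/175923 - 75950 = -13361219302/175923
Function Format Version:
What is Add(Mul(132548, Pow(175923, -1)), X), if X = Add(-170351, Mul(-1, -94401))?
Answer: Rational(-13361219302, 175923) ≈ -75949.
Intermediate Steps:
X = -75950 (X = Add(-170351, 94401) = -75950)
Add(Mul(132548, Pow(175923, -1)), X) = Add(Mul(132548, Pow(175923, -1)), -75950) = Add(Mul(132548, Rational(1, 175923)), -75950) = Add(Rational(132548, 175923), -75950) = Rational(-13361219302, 175923)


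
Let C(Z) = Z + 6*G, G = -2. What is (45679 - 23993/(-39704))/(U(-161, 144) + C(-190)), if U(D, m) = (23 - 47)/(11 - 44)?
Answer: -19950293099/87904656 ≈ -226.95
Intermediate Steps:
C(Z) = -12 + Z (C(Z) = Z + 6*(-2) = Z - 12 = -12 + Z)
U(D, m) = 8/11 (U(D, m) = -24/(-33) = -24*(-1/33) = 8/11)
(45679 - 23993/(-39704))/(U(-161, 144) + C(-190)) = (45679 - 23993/(-39704))/(8/11 + (-12 - 190)) = (45679 - 23993*(-1/39704))/(8/11 - 202) = (45679 + 23993/39704)/(-2214/11) = (1813663009/39704)*(-11/2214) = -19950293099/87904656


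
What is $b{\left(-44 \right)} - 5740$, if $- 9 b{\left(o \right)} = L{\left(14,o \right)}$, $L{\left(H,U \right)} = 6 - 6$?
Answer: $-5740$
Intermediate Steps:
$L{\left(H,U \right)} = 0$ ($L{\left(H,U \right)} = 6 - 6 = 0$)
$b{\left(o \right)} = 0$ ($b{\left(o \right)} = \left(- \frac{1}{9}\right) 0 = 0$)
$b{\left(-44 \right)} - 5740 = 0 - 5740 = -5740$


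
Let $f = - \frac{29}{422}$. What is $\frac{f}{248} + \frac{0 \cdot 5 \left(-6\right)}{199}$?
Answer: $- \frac{29}{104656} \approx -0.0002771$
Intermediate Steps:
$f = - \frac{29}{422}$ ($f = \left(-29\right) \frac{1}{422} = - \frac{29}{422} \approx -0.06872$)
$\frac{f}{248} + \frac{0 \cdot 5 \left(-6\right)}{199} = - \frac{29}{422 \cdot 248} + \frac{0 \cdot 5 \left(-6\right)}{199} = \left(- \frac{29}{422}\right) \frac{1}{248} + 0 \left(-6\right) \frac{1}{199} = - \frac{29}{104656} + 0 \cdot \frac{1}{199} = - \frac{29}{104656} + 0 = - \frac{29}{104656}$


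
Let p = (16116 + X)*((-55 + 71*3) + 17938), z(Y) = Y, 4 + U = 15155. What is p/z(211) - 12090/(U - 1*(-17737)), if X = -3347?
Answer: 3799678022361/3469684 ≈ 1.0951e+6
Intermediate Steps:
U = 15151 (U = -4 + 15155 = 15151)
p = 231067824 (p = (16116 - 3347)*((-55 + 71*3) + 17938) = 12769*((-55 + 213) + 17938) = 12769*(158 + 17938) = 12769*18096 = 231067824)
p/z(211) - 12090/(U - 1*(-17737)) = 231067824/211 - 12090/(15151 - 1*(-17737)) = 231067824*(1/211) - 12090/(15151 + 17737) = 231067824/211 - 12090/32888 = 231067824/211 - 12090*1/32888 = 231067824/211 - 6045/16444 = 3799678022361/3469684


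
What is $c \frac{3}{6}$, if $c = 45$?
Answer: $\frac{45}{2} \approx 22.5$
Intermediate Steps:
$c \frac{3}{6} = 45 \cdot \frac{3}{6} = 45 \cdot 3 \cdot \frac{1}{6} = 45 \cdot \frac{1}{2} = \frac{45}{2}$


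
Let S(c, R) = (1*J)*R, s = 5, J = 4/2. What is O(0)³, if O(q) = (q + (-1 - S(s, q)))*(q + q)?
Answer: 0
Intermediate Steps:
J = 2 (J = 4*(½) = 2)
S(c, R) = 2*R (S(c, R) = (1*2)*R = 2*R)
O(q) = 2*q*(-1 - q) (O(q) = (q + (-1 - 2*q))*(q + q) = (q + (-1 - 2*q))*(2*q) = (-1 - q)*(2*q) = 2*q*(-1 - q))
O(0)³ = (-2*0*(1 + 0))³ = (-2*0*1)³ = 0³ = 0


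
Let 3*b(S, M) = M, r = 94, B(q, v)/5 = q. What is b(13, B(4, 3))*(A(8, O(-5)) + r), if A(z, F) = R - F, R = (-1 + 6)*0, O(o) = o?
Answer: 660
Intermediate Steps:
B(q, v) = 5*q
R = 0 (R = 5*0 = 0)
b(S, M) = M/3
A(z, F) = -F (A(z, F) = 0 - F = -F)
b(13, B(4, 3))*(A(8, O(-5)) + r) = ((5*4)/3)*(-1*(-5) + 94) = ((⅓)*20)*(5 + 94) = (20/3)*99 = 660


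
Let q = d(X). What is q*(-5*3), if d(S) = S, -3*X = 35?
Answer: 175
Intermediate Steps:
X = -35/3 (X = -⅓*35 = -35/3 ≈ -11.667)
q = -35/3 ≈ -11.667
q*(-5*3) = -(-175)*3/3 = -35/3*(-15) = 175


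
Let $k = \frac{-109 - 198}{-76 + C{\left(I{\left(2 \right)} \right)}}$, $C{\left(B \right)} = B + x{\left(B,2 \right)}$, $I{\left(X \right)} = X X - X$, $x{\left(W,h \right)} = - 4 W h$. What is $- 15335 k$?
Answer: $- \frac{941569}{18} \approx -52309.0$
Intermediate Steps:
$x{\left(W,h \right)} = - 4 W h$
$I{\left(X \right)} = X^{2} - X$
$C{\left(B \right)} = - 7 B$ ($C{\left(B \right)} = B - 4 B 2 = B - 8 B = - 7 B$)
$k = \frac{307}{90}$ ($k = \frac{-109 - 198}{-76 - 7 \cdot 2 \left(-1 + 2\right)} = - \frac{307}{-76 - 7 \cdot 2 \cdot 1} = - \frac{307}{-76 - 14} = - \frac{307}{-90} = \left(-307\right) \left(- \frac{1}{90}\right) = \frac{307}{90} \approx 3.4111$)
$- 15335 k = \left(-15335\right) \frac{307}{90} = - \frac{941569}{18}$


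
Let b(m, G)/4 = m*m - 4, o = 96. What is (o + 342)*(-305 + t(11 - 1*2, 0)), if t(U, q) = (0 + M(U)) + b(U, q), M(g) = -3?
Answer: 0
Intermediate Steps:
b(m, G) = -16 + 4*m**2 (b(m, G) = 4*(m*m - 4) = 4*(m**2 - 4) = 4*(-4 + m**2) = -16 + 4*m**2)
t(U, q) = -19 + 4*U**2 (t(U, q) = (0 - 3) + (-16 + 4*U**2) = -3 + (-16 + 4*U**2) = -19 + 4*U**2)
(o + 342)*(-305 + t(11 - 1*2, 0)) = (96 + 342)*(-305 + (-19 + 4*(11 - 1*2)**2)) = 438*(-305 + (-19 + 4*(11 - 2)**2)) = 438*(-305 + (-19 + 4*9**2)) = 438*(-305 + (-19 + 4*81)) = 438*(-305 + (-19 + 324)) = 438*(-305 + 305) = 438*0 = 0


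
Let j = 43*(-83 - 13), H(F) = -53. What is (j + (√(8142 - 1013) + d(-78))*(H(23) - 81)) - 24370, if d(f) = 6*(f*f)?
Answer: -4920034 - 134*√7129 ≈ -4.9313e+6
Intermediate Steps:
d(f) = 6*f²
j = -4128 (j = 43*(-96) = -4128)
(j + (√(8142 - 1013) + d(-78))*(H(23) - 81)) - 24370 = (-4128 + (√(8142 - 1013) + 6*(-78)²)*(-53 - 81)) - 24370 = (-4128 + (√7129 + 6*6084)*(-134)) - 24370 = (-4128 + (√7129 + 36504)*(-134)) - 24370 = (-4128 + (36504 + √7129)*(-134)) - 24370 = (-4128 + (-4891536 - 134*√7129)) - 24370 = (-4895664 - 134*√7129) - 24370 = -4920034 - 134*√7129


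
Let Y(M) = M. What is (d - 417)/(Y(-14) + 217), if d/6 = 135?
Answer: 393/203 ≈ 1.9360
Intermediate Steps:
d = 810 (d = 6*135 = 810)
(d - 417)/(Y(-14) + 217) = (810 - 417)/(-14 + 217) = 393/203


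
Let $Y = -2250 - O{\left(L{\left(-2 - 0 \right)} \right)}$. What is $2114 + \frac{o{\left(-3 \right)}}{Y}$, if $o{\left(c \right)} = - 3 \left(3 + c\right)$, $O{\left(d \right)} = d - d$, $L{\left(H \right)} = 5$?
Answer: $2114$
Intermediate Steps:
$O{\left(d \right)} = 0$
$o{\left(c \right)} = -9 - 3 c$
$Y = -2250$ ($Y = -2250 - 0 = -2250 + 0 = -2250$)
$2114 + \frac{o{\left(-3 \right)}}{Y} = 2114 + \frac{-9 - -9}{-2250} = 2114 + \left(-9 + 9\right) \left(- \frac{1}{2250}\right) = 2114 + 0 \left(- \frac{1}{2250}\right) = 2114 + 0 = 2114$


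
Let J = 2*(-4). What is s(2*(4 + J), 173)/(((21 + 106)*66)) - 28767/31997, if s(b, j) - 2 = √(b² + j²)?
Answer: -120530500/134099427 + √29993/8382 ≈ -0.87815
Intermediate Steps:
J = -8
s(b, j) = 2 + √(b² + j²)
s(2*(4 + J), 173)/(((21 + 106)*66)) - 28767/31997 = (2 + √((2*(4 - 8))² + 173²))/(((21 + 106)*66)) - 28767/31997 = (2 + √((2*(-4))² + 29929))/((127*66)) - 28767*1/31997 = (2 + √((-8)² + 29929))/8382 - 28767/31997 = (2 + √(64 + 29929))*(1/8382) - 28767/31997 = (2 + √29993)*(1/8382) - 28767/31997 = (1/4191 + √29993/8382) - 28767/31997 = -120530500/134099427 + √29993/8382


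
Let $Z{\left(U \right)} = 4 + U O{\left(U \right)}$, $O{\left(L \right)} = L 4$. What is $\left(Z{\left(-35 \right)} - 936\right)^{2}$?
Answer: $15745024$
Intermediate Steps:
$O{\left(L \right)} = 4 L$
$Z{\left(U \right)} = 4 + 4 U^{2}$ ($Z{\left(U \right)} = 4 + U 4 U = 4 + 4 U^{2}$)
$\left(Z{\left(-35 \right)} - 936\right)^{2} = \left(\left(4 + 4 \left(-35\right)^{2}\right) - 936\right)^{2} = \left(\left(4 + 4 \cdot 1225\right) - 936\right)^{2} = \left(\left(4 + 4900\right) - 936\right)^{2} = \left(4904 - 936\right)^{2} = 3968^{2} = 15745024$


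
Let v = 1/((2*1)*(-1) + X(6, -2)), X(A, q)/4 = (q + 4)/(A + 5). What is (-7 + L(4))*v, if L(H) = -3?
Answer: 55/7 ≈ 7.8571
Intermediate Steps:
X(A, q) = 4*(4 + q)/(5 + A) (X(A, q) = 4*((q + 4)/(A + 5)) = 4*((4 + q)/(5 + A)) = 4*(4 + q)/(5 + A))
v = -11/14 (v = 1/((2*1)*(-1) + 4*(4 - 2)/(5 + 6)) = 1/(2*(-1) + 4*2/11) = 1/(-2 + 4*(1/11)*2) = 1/(-2 + 8/11) = 1/(-14/11) = -11/14 ≈ -0.78571)
(-7 + L(4))*v = (-7 - 3)*(-11/14) = -10*(-11/14) = 55/7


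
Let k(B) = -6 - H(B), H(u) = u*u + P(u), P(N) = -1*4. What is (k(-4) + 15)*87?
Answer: -261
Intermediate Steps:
P(N) = -4
H(u) = -4 + u² (H(u) = u*u - 4 = u² - 4 = -4 + u²)
k(B) = -2 - B² (k(B) = -6 - (-4 + B²) = -6 + (4 - B²) = -2 - B²)
(k(-4) + 15)*87 = ((-2 - 1*(-4)²) + 15)*87 = ((-2 - 1*16) + 15)*87 = ((-2 - 16) + 15)*87 = (-18 + 15)*87 = -3*87 = -261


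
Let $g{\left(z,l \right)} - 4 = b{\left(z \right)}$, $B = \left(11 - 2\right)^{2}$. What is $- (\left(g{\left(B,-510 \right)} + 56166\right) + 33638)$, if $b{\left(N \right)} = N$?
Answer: $-89889$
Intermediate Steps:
$B = 81$ ($B = 9^{2} = 81$)
$g{\left(z,l \right)} = 4 + z$
$- (\left(g{\left(B,-510 \right)} + 56166\right) + 33638) = - (\left(\left(4 + 81\right) + 56166\right) + 33638) = - (\left(85 + 56166\right) + 33638) = - (56251 + 33638) = \left(-1\right) 89889 = -89889$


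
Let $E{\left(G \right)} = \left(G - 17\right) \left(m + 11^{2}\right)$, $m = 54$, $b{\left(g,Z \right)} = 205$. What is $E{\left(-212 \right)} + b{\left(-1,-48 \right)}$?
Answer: $-39870$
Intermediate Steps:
$E{\left(G \right)} = -2975 + 175 G$ ($E{\left(G \right)} = \left(G - 17\right) \left(54 + 11^{2}\right) = \left(-17 + G\right) \left(54 + 121\right) = \left(-17 + G\right) 175 = -2975 + 175 G$)
$E{\left(-212 \right)} + b{\left(-1,-48 \right)} = \left(-2975 + 175 \left(-212\right)\right) + 205 = \left(-2975 - 37100\right) + 205 = -40075 + 205 = -39870$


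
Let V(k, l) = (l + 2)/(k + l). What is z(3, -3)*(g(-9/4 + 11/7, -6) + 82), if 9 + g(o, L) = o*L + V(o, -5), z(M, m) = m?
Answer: -172737/742 ≈ -232.80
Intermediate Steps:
V(k, l) = (2 + l)/(k + l)
g(o, L) = -9 - 3/(-5 + o) + L*o (g(o, L) = -9 + (o*L + (2 - 5)/(o - 5)) = -9 + (L*o - 3/(-5 + o)) = -9 + (-3/(-5 + o) + L*o) = -9 - 3/(-5 + o) + L*o)
z(3, -3)*(g(-9/4 + 11/7, -6) + 82) = -3*((-3 + (-9 - 6*(-9/4 + 11/7))*(-5 + (-9/4 + 11/7)))/(-5 + (-9/4 + 11/7)) + 82) = -3*((-3 + (-9 - 6*(-19/28))*(-5 - 19/28))/(-5 - 19/28) + 82) = -3*((-3 + (-9 + 57/14)*(-159/28))/(-159/28) + 82) = -3*(-28*(-3 - 69/14*(-159/28))/159 + 82) = -3*(-28*(-3 + 10971/392)/159 + 82) = -3*(-28/159*9795/392 + 82) = -3*(-3265/742 + 82) = -3*57579/742 = -172737/742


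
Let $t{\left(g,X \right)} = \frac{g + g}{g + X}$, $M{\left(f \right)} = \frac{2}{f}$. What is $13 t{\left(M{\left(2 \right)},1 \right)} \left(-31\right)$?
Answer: $-403$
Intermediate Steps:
$t{\left(g,X \right)} = \frac{2 g}{X + g}$
$13 t{\left(M{\left(2 \right)},1 \right)} \left(-31\right) = 13 \frac{2 \cdot \frac{2}{2}}{1 + \frac{2}{2}} \left(-31\right) = 13 \frac{2 \cdot 2 \cdot \frac{1}{2}}{1 + 2 \cdot \frac{1}{2}} \left(-31\right) = 13 \cdot 2 \cdot 1 \frac{1}{1 + 1} \left(-31\right) = 13 \cdot 2 \cdot 1 \cdot \frac{1}{2} \left(-31\right) = 13 \cdot 1 \left(-31\right) = 13 \left(-31\right) = -403$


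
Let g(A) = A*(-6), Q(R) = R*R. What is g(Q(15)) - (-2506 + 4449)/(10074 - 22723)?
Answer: -17074207/12649 ≈ -1349.8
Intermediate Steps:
Q(R) = R²
g(A) = -6*A
g(Q(15)) - (-2506 + 4449)/(10074 - 22723) = -6*15² - (-2506 + 4449)/(10074 - 22723) = -6*225 - 1943/(-12649) = -1350 - 1943*(-1)/12649 = -1350 - 1*(-1943/12649) = -1350 + 1943/12649 = -17074207/12649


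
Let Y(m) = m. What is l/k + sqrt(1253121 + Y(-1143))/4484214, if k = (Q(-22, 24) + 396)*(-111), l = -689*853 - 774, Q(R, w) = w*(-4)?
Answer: 588491/33300 + sqrt(1251978)/4484214 ≈ 17.673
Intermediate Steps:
Q(R, w) = -4*w
l = -588491 (l = -587717 - 774 = -588491)
k = -33300 (k = (-4*24 + 396)*(-111) = (-96 + 396)*(-111) = 300*(-111) = -33300)
l/k + sqrt(1253121 + Y(-1143))/4484214 = -588491/(-33300) + sqrt(1253121 - 1143)/4484214 = -588491*(-1/33300) + sqrt(1251978)*(1/4484214) = 588491/33300 + sqrt(1251978)/4484214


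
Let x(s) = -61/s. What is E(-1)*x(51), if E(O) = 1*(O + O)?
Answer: 122/51 ≈ 2.3922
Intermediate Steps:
E(O) = 2*O (E(O) = 1*(2*O) = 2*O)
E(-1)*x(51) = (2*(-1))*(-61/51) = -(-122)/51 = -2*(-61/51) = 122/51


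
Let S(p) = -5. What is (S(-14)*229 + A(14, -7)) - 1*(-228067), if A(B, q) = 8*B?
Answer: 227034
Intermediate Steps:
(S(-14)*229 + A(14, -7)) - 1*(-228067) = (-5*229 + 8*14) - 1*(-228067) = (-1145 + 112) + 228067 = -1033 + 228067 = 227034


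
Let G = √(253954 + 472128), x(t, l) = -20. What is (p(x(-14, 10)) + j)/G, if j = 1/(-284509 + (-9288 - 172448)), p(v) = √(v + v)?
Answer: -√14818/48361728870 + 2*I*√37045/51863 ≈ -2.5171e-9 + 0.0074223*I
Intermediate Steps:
p(v) = √2*√v (p(v) = √(2*v) = √2*√v)
j = -1/466245 (j = 1/(-284509 - 181736) = 1/(-466245) = -1/466245 ≈ -2.1448e-6)
G = 7*√14818 (G = √726082 = 7*√14818 ≈ 852.10)
(p(x(-14, 10)) + j)/G = (√2*√(-20) - 1/466245)/((7*√14818)) = (√2*(2*I*√5) - 1/466245)*(√14818/103726) = (2*I*√10 - 1/466245)*(√14818/103726) = (-1/466245 + 2*I*√10)*(√14818/103726) = √14818*(-1/466245 + 2*I*√10)/103726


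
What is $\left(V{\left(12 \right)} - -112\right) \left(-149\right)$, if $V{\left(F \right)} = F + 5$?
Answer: $-19221$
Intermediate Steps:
$V{\left(F \right)} = 5 + F$
$\left(V{\left(12 \right)} - -112\right) \left(-149\right) = \left(\left(5 + 12\right) - -112\right) \left(-149\right) = \left(17 + 112\right) \left(-149\right) = 129 \left(-149\right) = -19221$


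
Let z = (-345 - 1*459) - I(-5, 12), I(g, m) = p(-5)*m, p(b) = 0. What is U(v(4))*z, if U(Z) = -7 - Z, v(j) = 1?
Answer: 6432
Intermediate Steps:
I(g, m) = 0 (I(g, m) = 0*m = 0)
z = -804 (z = (-345 - 1*459) - 1*0 = (-345 - 459) + 0 = -804 + 0 = -804)
U(v(4))*z = (-7 - 1*1)*(-804) = (-7 - 1)*(-804) = -8*(-804) = 6432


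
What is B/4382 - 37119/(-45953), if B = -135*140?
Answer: -50418303/14383289 ≈ -3.5053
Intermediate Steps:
B = -18900
B/4382 - 37119/(-45953) = -18900/4382 - 37119/(-45953) = -18900*1/4382 - 37119*(-1/45953) = -1350/313 + 37119/45953 = -50418303/14383289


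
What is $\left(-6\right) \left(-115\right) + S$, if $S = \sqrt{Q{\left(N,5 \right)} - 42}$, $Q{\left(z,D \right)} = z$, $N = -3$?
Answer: $690 + 3 i \sqrt{5} \approx 690.0 + 6.7082 i$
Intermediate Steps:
$S = 3 i \sqrt{5}$ ($S = \sqrt{-3 - 42} = \sqrt{-45} = 3 i \sqrt{5} \approx 6.7082 i$)
$\left(-6\right) \left(-115\right) + S = \left(-6\right) \left(-115\right) + 3 i \sqrt{5} = 690 + 3 i \sqrt{5}$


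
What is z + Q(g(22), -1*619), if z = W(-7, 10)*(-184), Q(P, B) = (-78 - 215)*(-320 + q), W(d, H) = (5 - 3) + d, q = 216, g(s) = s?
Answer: 31392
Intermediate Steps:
W(d, H) = 2 + d
Q(P, B) = 30472 (Q(P, B) = (-78 - 215)*(-320 + 216) = -293*(-104) = 30472)
z = 920 (z = (2 - 7)*(-184) = -5*(-184) = 920)
z + Q(g(22), -1*619) = 920 + 30472 = 31392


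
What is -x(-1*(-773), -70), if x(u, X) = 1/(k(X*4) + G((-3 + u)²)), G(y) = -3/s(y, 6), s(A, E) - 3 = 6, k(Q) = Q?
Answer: 3/841 ≈ 0.0035672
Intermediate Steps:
s(A, E) = 9 (s(A, E) = 3 + 6 = 9)
G(y) = -⅓ (G(y) = -3/9 = -3*⅑ = -⅓)
x(u, X) = 1/(-⅓ + 4*X) (x(u, X) = 1/(X*4 - ⅓) = 1/(4*X - ⅓) = 1/(-⅓ + 4*X))
-x(-1*(-773), -70) = -3/(-1 + 12*(-70)) = -3/(-1 - 840) = -3/(-841) = -3*(-1)/841 = -1*(-3/841) = 3/841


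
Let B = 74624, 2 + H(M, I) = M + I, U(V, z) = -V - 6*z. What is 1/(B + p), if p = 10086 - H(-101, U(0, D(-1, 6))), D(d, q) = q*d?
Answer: 1/84777 ≈ 1.1796e-5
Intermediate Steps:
D(d, q) = d*q
H(M, I) = -2 + I + M (H(M, I) = -2 + (M + I) = -2 + (I + M) = -2 + I + M)
p = 10153 (p = 10086 - (-2 + (-1*0 - (-6)*6) - 101) = 10086 - (-2 + (0 - 6*(-6)) - 101) = 10086 - (-2 + (0 + 36) - 101) = 10086 - (-2 + 36 - 101) = 10086 - 1*(-67) = 10086 + 67 = 10153)
1/(B + p) = 1/(74624 + 10153) = 1/84777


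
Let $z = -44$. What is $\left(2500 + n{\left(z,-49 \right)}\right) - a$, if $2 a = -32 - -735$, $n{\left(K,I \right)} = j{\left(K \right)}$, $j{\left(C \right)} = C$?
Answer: $\frac{4209}{2} \approx 2104.5$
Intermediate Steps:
$n{\left(K,I \right)} = K$
$a = \frac{703}{2}$ ($a = \frac{-32 - -735}{2} = \frac{-32 + 735}{2} = \frac{1}{2} \cdot 703 = \frac{703}{2} \approx 351.5$)
$\left(2500 + n{\left(z,-49 \right)}\right) - a = \left(2500 - 44\right) - \frac{703}{2} = 2456 - \frac{703}{2} = \frac{4209}{2}$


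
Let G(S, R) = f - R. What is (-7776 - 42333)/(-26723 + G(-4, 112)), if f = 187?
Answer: 50109/26648 ≈ 1.8804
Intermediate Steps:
G(S, R) = 187 - R
(-7776 - 42333)/(-26723 + G(-4, 112)) = (-7776 - 42333)/(-26723 + (187 - 1*112)) = -50109/(-26723 + (187 - 112)) = -50109/(-26723 + 75) = -50109/(-26648) = -50109*(-1/26648) = 50109/26648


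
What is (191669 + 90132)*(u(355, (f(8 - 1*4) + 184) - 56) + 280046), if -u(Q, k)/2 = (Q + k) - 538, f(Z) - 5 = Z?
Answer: 78943168538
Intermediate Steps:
f(Z) = 5 + Z
u(Q, k) = 1076 - 2*Q - 2*k (u(Q, k) = -2*((Q + k) - 538) = -2*(-538 + Q + k) = 1076 - 2*Q - 2*k)
(191669 + 90132)*(u(355, (f(8 - 1*4) + 184) - 56) + 280046) = (191669 + 90132)*((1076 - 2*355 - 2*(((5 + (8 - 1*4)) + 184) - 56)) + 280046) = 281801*((1076 - 710 - 2*(((5 + (8 - 4)) + 184) - 56)) + 280046) = 281801*((1076 - 710 - 2*(((5 + 4) + 184) - 56)) + 280046) = 281801*((1076 - 710 - 2*((9 + 184) - 56)) + 280046) = 281801*((1076 - 710 - 2*(193 - 56)) + 280046) = 281801*((1076 - 710 - 2*137) + 280046) = 281801*((1076 - 710 - 274) + 280046) = 281801*(92 + 280046) = 281801*280138 = 78943168538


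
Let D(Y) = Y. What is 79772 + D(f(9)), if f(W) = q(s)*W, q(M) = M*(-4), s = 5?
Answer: 79592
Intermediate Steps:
q(M) = -4*M
f(W) = -20*W (f(W) = (-4*5)*W = -20*W)
79772 + D(f(9)) = 79772 - 20*9 = 79772 - 180 = 79592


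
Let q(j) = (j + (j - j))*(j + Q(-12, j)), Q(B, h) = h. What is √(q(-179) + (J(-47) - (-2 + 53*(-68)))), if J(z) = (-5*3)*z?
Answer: √68393 ≈ 261.52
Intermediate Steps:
J(z) = -15*z
q(j) = 2*j² (q(j) = (j + (j - j))*(j + j) = (j + 0)*(2*j) = j*(2*j) = 2*j²)
√(q(-179) + (J(-47) - (-2 + 53*(-68)))) = √(2*(-179)² + (-15*(-47) - (-2 + 53*(-68)))) = √(2*32041 + (705 - (-2 - 3604))) = √(64082 + (705 - 1*(-3606))) = √(64082 + (705 + 3606)) = √(64082 + 4311) = √68393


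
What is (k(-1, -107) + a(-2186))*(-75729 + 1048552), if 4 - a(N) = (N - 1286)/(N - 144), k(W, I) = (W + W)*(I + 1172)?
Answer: -2411167098898/1165 ≈ -2.0697e+9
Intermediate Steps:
k(W, I) = 2*W*(1172 + I) (k(W, I) = (2*W)*(1172 + I) = 2*W*(1172 + I))
a(N) = 4 - (-1286 + N)/(-144 + N) (a(N) = 4 - (N - 1286)/(N - 144) = 4 - (-1286 + N)/(-144 + N))
(k(-1, -107) + a(-2186))*(-75729 + 1048552) = (2*(-1)*(1172 - 107) + (710 + 3*(-2186))/(-144 - 2186))*(-75729 + 1048552) = (2*(-1)*1065 + (710 - 6558)/(-2330))*972823 = (-2130 - 1/2330*(-5848))*972823 = (-2130 + 2924/1165)*972823 = -2478526/1165*972823 = -2411167098898/1165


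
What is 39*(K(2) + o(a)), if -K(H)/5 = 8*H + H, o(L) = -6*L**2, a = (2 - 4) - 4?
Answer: -11934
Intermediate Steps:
a = -6 (a = -2 - 4 = -6)
K(H) = -45*H (K(H) = -5*(8*H + H) = -45*H)
39*(K(2) + o(a)) = 39*(-45*2 - 6*(-6)**2) = 39*(-90 - 6*36) = 39*(-90 - 216) = 39*(-306) = -11934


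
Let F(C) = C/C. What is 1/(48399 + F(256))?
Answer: 1/48400 ≈ 2.0661e-5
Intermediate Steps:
F(C) = 1
1/(48399 + F(256)) = 1/(48399 + 1) = 1/48400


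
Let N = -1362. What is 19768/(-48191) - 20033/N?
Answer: 938486287/65636142 ≈ 14.298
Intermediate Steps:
19768/(-48191) - 20033/N = 19768/(-48191) - 20033/(-1362) = 19768*(-1/48191) - 20033*(-1/1362) = -19768/48191 + 20033/1362 = 938486287/65636142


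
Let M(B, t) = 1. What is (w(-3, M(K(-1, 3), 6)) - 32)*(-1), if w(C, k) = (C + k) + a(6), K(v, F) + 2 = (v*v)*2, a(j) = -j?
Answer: 40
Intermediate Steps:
K(v, F) = -2 + 2*v**2 (K(v, F) = -2 + (v*v)*2 = -2 + v**2*2 = -2 + 2*v**2)
w(C, k) = -6 + C + k (w(C, k) = (C + k) - 1*6 = (C + k) - 6 = -6 + C + k)
(w(-3, M(K(-1, 3), 6)) - 32)*(-1) = ((-6 - 3 + 1) - 32)*(-1) = (-8 - 32)*(-1) = -40*(-1) = 40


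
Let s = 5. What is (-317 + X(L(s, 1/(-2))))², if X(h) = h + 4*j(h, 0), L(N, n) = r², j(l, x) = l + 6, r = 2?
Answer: 74529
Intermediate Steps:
j(l, x) = 6 + l
L(N, n) = 4 (L(N, n) = 2² = 4)
X(h) = 24 + 5*h (X(h) = h + 4*(6 + h) = h + (24 + 4*h) = 24 + 5*h)
(-317 + X(L(s, 1/(-2))))² = (-317 + (24 + 5*4))² = (-317 + (24 + 20))² = (-317 + 44)² = (-273)² = 74529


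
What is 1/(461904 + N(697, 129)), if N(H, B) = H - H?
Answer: 1/461904 ≈ 2.1650e-6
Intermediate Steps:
N(H, B) = 0
1/(461904 + N(697, 129)) = 1/(461904 + 0) = 1/461904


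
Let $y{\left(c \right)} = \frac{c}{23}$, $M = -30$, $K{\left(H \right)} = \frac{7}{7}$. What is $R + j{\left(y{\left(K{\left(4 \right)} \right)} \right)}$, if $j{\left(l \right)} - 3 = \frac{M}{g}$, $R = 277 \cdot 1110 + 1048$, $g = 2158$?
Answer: $\frac{332894144}{1079} \approx 3.0852 \cdot 10^{5}$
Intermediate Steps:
$K{\left(H \right)} = 1$ ($K{\left(H \right)} = 7 \cdot \frac{1}{7} = 1$)
$R = 308518$ ($R = 307470 + 1048 = 308518$)
$y{\left(c \right)} = \frac{c}{23}$ ($y{\left(c \right)} = c \frac{1}{23} = \frac{c}{23}$)
$j{\left(l \right)} = \frac{3222}{1079}$ ($j{\left(l \right)} = 3 - \frac{30}{2158} = 3 - \frac{15}{1079} = \frac{3222}{1079}$)
$R + j{\left(y{\left(K{\left(4 \right)} \right)} \right)} = 308518 + \frac{3222}{1079} = \frac{332894144}{1079}$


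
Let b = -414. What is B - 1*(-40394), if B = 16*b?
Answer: 33770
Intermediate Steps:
B = -6624 (B = 16*(-414) = -6624)
B - 1*(-40394) = -6624 - 1*(-40394) = -6624 + 40394 = 33770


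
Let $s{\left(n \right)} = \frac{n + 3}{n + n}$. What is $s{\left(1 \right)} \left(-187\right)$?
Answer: $-374$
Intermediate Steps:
$s{\left(n \right)} = \frac{3 + n}{2 n}$
$s{\left(1 \right)} \left(-187\right) = \frac{3 + 1}{2 \cdot 1} \left(-187\right) = \frac{1}{2} \cdot 1 \cdot 4 \left(-187\right) = 2 \left(-187\right) = -374$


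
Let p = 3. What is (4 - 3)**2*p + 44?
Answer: 47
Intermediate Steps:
(4 - 3)**2*p + 44 = (4 - 3)**2*3 + 44 = 1**2*3 + 44 = 1*3 + 44 = 3 + 44 = 47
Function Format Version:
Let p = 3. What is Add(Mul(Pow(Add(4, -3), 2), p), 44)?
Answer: 47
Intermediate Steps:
Add(Mul(Pow(Add(4, -3), 2), p), 44) = Add(Mul(Pow(Add(4, -3), 2), 3), 44) = Add(Mul(Pow(1, 2), 3), 44) = Add(Mul(1, 3), 44) = Add(3, 44) = 47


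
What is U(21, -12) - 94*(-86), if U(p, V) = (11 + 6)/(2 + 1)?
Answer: 24269/3 ≈ 8089.7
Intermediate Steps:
U(p, V) = 17/3
U(21, -12) - 94*(-86) = 17/3 - 94*(-86) = 17/3 + 8084 = 24269/3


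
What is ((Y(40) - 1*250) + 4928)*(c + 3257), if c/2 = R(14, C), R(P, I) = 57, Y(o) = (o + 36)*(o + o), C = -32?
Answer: 36265218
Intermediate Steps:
Y(o) = 2*o*(36 + o) (Y(o) = (36 + o)*(2*o) = 2*o*(36 + o))
c = 114 (c = 2*57 = 114)
((Y(40) - 1*250) + 4928)*(c + 3257) = ((2*40*(36 + 40) - 1*250) + 4928)*(114 + 3257) = ((2*40*76 - 250) + 4928)*3371 = ((6080 - 250) + 4928)*3371 = (5830 + 4928)*3371 = 10758*3371 = 36265218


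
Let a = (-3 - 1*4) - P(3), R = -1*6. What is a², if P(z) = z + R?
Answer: 16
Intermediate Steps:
R = -6
P(z) = -6 + z (P(z) = z - 6 = -6 + z)
a = -4 (a = (-3 - 1*4) - (-6 + 3) = (-3 - 4) - 1*(-3) = -7 + 3 = -4)
a² = (-4)² = 16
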